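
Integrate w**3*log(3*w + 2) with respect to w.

w**4*log(3*w + 2)/4 - w**4/16 + w**3/18 - w**2/18 + 2*w/27 - 4*log(3*w + 2)/81 + C

Use integration by parts with u = log(3*w + 2), dv = w**3 dw.
Then du = 3/(3*w + 2) dw and v = w**4/4.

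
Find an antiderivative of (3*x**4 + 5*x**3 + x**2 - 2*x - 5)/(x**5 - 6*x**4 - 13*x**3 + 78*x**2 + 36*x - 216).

Factor the denominator: (x - 6)*(x - 3)*(x - 2)*(x + 2)*(x + 3).
Partial-fraction decomposition: 59/(135*(x + 3)) - 11/(160*(x + 2)) + 83/(80*(x - 2)) - 188/(45*(x - 3)) + 4987/(864*(x - 6)).
Integrate each term: A/(x−a) contributes A·log|x−a|.

4987*log(x - 6)/864 - 188*log(x - 3)/45 + 83*log(x - 2)/80 - 11*log(x + 2)/160 + 59*log(x + 3)/135 + C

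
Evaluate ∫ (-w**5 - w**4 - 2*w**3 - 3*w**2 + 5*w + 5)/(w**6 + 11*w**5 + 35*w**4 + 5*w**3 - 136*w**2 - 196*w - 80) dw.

-61*log(w - 2)/1512 - 7*log(w + 1)/48 - 5*log(w + 2)/8 + 833*log(w + 4)/108 - 885*log(w + 5)/112 - 1/(36*w + 36) + C

Factor the denominator: (w - 2)*(w + 1)**2*(w + 2)*(w + 4)*(w + 5).
Partial-fraction decomposition: -885/(112*(w + 5)) + 833/(108*(w + 4)) - 5/(8*(w + 2)) - 7/(48*(w + 1)) + 1/(36*(w + 1)**2) - 61/(1512*(w - 2)).
Integrate each term; A/(w−a) gives A·log|w−a|; A/(w−a)² gives −A/(w−a).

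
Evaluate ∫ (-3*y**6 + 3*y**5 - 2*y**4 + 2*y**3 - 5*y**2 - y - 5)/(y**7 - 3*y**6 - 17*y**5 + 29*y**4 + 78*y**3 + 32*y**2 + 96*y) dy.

Factor the denominator: y*(y - 4)**2*(y + 2)*(y + 3)*(y**2 + 1).
Partial-fraction decomposition: -(23*y + 7)/(2890*(y**2 + 1)) - 3179/(1470*(y + 3)) + 359/(360*(y + 2)) - 7237453/(4078368*(y - 4)) - 9689/(2856*(y - 4)**2) - 5/(96*y).
Integrate each term; A/(y−a) gives A·log|y−a|; the (By+D)/(y²+p²) term gives a log and an atan.

-5*log(y)/96 - 7237453*log(y - 4)/4078368 + 359*log(y + 2)/360 - 3179*log(y + 3)/1470 - 23*log(y**2 + 1)/5780 - 7*atan(y)/2890 + 9689/(2856*y - 11424) + C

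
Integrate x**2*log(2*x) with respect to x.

x**3*(log(x) + log(2))/3 - x**3/9 + C

Use integration by parts with u = log(2*x), dv = x**2 dx.
Then du = 1/x dx and v = x**3/3.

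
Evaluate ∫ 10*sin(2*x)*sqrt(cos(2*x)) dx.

Let u = cos(2*x), so du = (-2*sin(2*x)) dx.
Rewriting, the integral becomes -5·∫ √u du = -5·(2/3)u^(3/2).
Substituting back, u = cos(2*x).

-10*cos(2*x)**(3/2)/3 + C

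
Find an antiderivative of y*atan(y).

y**2*atan(y)/2 - y/2 + atan(y)/2 + C

Use integration by parts with u = arctan(y), dv = y dy.
Then du = 1/(y**2 + 1) dy.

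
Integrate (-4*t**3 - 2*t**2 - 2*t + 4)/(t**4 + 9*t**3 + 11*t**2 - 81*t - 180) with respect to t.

Factor the denominator: (t - 3)*(t + 3)*(t + 4)*(t + 5).
Partial-fraction decomposition: -29/(t + 5) + 236/(7*(t + 4)) - 25/(3*(t + 3)) - 8/(21*(t - 3)).
Integrate each term: A/(t−a) contributes A·log|t−a|.

-8*log(t - 3)/21 - 25*log(t + 3)/3 + 236*log(t + 4)/7 - 29*log(t + 5) + C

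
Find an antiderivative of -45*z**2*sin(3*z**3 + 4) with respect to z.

5*cos(3*z**3 + 4) + C

Let u = 3*z**3 + 4, so du = (9*z**2) dz.
Rewriting, the integral becomes -5·∫ sin(u) du = -5·-cos(u).
Substituting back, u = 3*z**3 + 4.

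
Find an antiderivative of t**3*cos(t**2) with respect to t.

t**2*sin(t**2)/2 + cos(t**2)/2 + C

Let u = t², du = 2t dt; rewrite as (1/2)∫ u^1·cos(1u) du.
Now integrate by parts 1 time.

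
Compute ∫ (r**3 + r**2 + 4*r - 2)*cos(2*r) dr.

Use integration by parts with u = r**3 + r**2 + 4*r - 2, dv = cos(2*r) dr, so v = sin(2*r)/2.
Apply parts 3 times (tabular method): alternate signs, differentiate u down to 0, integrate dv up.

r**3*sin(2*r)/2 + r**2*sin(2*r)/2 + 3*r**2*cos(2*r)/4 + 5*r*sin(2*r)/4 + r*cos(2*r)/2 - 5*sin(2*r)/4 + 5*cos(2*r)/8 + C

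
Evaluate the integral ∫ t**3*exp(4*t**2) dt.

Let u = t², du = 2t dt; rewrite as (1/2)∫ u^1·exp(4u) du.
Now integrate by parts 1 time.

(4*t**2 - 1)*exp(4*t**2)/32 + C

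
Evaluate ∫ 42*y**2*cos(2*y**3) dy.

7*sin(2*y**3) + C

Let u = 2*y**3, so du = (6*y**2) dy.
Rewriting, the integral becomes 7·∫ cos(u) du = 7·sin(u).
Substituting back, u = 2*y**3.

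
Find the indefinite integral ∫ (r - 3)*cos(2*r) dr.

Use integration by parts with u = r - 3, dv = cos(2*r) dr, so v = sin(2*r)/2.
Apply parts 1 times (tabular method): alternate signs, differentiate u down to 0, integrate dv up.

r*sin(2*r)/2 - 3*sin(2*r)/2 + cos(2*r)/4 + C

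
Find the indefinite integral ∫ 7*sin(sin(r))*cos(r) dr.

-7*cos(sin(r)) + C

Let u = sin(r), so du = (cos(r)) dr.
Rewriting, the integral becomes 7·∫ sin(u) du = 7·-cos(u).
Substituting back, u = sin(r).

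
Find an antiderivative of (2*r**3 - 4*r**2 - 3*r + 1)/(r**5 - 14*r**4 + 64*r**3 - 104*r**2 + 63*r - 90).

271*log(r - 6)/111 - 34*log(r - 5)/13 + log(r - 3)/6 + 7*log(r**2 + 1)/1924 - 69*atan(r)/962 + C

Factor the denominator: (r - 6)*(r - 5)*(r - 3)*(r**2 + 1).
Partial-fraction decomposition: (7*r - 69)/(962*(r**2 + 1)) + 1/(6*(r - 3)) - 34/(13*(r - 5)) + 271/(111*(r - 6)).
Integrate each term; A/(r−a) gives A·log|r−a|; the (Br+D)/(r²+p²) term gives a log and an atan.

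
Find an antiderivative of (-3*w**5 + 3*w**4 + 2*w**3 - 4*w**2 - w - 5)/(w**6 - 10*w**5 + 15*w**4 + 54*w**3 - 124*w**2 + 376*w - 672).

Factor the denominator: (w - 7)*(w - 4)*(w - 2)*(w + 3)*(w**2 + 4).
Partial-fraction decomposition: (1633*w - 21058)/(55120*(w**2 + 4)) - 88/(455*(w + 3)) - 11/(80*(w - 2)) + 2249/(840*(w - 4)) - 4274/(795*(w - 7)).
Integrate each term; A/(w−a) gives A·log|w−a|; the (Bw+D)/(w²+p²) term gives a log and an atan.

-4274*log(w - 7)/795 + 2249*log(w - 4)/840 - 11*log(w - 2)/80 - 88*log(w + 3)/455 + 1633*log(w**2 + 4)/110240 - 10529*atan(w/2)/55120 + C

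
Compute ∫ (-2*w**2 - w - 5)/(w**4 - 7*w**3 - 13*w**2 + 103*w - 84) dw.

-5*log(w - 7)/12 + 13*log(w - 3)/28 - 2*log(w - 1)/15 + 3*log(w + 4)/35 + C

Factor the denominator: (w - 7)*(w - 3)*(w - 1)*(w + 4).
Partial-fraction decomposition: 3/(35*(w + 4)) - 2/(15*(w - 1)) + 13/(28*(w - 3)) - 5/(12*(w - 7)).
Integrate each term: A/(w−a) contributes A·log|w−a|.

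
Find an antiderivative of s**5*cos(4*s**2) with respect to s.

Let u = s², du = 2s ds; rewrite as (1/2)∫ u^2·cos(4u) du.
Now integrate by parts 2 times.

s**4*sin(4*s**2)/8 + s**2*cos(4*s**2)/16 - sin(4*s**2)/64 + C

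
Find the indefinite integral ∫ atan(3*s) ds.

Use integration by parts with u = arctan(3*s), dv = ds.
Then du = 3/(9*s**2 + 1) ds.

s*atan(3*s) - log(9*s**2 + 1)/6 + C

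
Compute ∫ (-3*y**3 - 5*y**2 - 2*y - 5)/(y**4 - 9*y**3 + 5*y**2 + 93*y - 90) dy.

Factor the denominator: (y - 6)*(y - 5)*(y - 1)*(y + 3).
Partial-fraction decomposition: -37/(288*(y + 3)) - 3/(16*(y - 1)) + 515/(32*(y - 5)) - 169/(9*(y - 6)).
Integrate each term: A/(y−a) contributes A·log|y−a|.

-169*log(y - 6)/9 + 515*log(y - 5)/32 - 3*log(y - 1)/16 - 37*log(y + 3)/288 + C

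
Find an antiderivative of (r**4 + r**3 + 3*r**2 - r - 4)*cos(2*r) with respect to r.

Use integration by parts with u = r**4 + r**3 + 3*r**2 - r - 4, dv = cos(2*r) dr, so v = sin(2*r)/2.
Apply parts 4 times (tabular method): alternate signs, differentiate u down to 0, integrate dv up.

r**4*sin(2*r)/2 + r**3*sin(2*r)/2 + r**3*cos(2*r) + 3*r**2*cos(2*r)/4 - 5*r*sin(2*r)/4 - 2*sin(2*r) - 5*cos(2*r)/8 + C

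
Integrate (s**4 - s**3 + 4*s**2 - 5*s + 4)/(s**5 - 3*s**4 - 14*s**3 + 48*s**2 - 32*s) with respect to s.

-log(s)/8 + 5*log(s - 4)/4 - 3*log(s - 2)/4 + log(s - 1)/5 + 17*log(s + 4)/40 + C

Factor the denominator: s*(s - 4)*(s - 2)*(s - 1)*(s + 4).
Partial-fraction decomposition: 17/(40*(s + 4)) + 1/(5*(s - 1)) - 3/(4*(s - 2)) + 5/(4*(s - 4)) - 1/(8*s).
Integrate each term: A/(s−a) contributes A·log|s−a|.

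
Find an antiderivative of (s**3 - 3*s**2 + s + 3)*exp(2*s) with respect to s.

Use integration by parts with u = s**3 - 3*s**2 + s + 3, dv = exp(2*s) ds, so v = exp(2*s)/2.
Apply parts 3 times (tabular method): alternate signs, differentiate u down to 0, integrate dv up.

(4*s**3 - 18*s**2 + 22*s + 1)*exp(2*s)/8 + C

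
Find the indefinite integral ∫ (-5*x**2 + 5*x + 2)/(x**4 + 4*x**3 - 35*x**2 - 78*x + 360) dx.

-29*log(x - 4)/45 + 7*log(x - 3)/18 - 37*log(x + 5)/18 + 104*log(x + 6)/45 + C

Factor the denominator: (x - 4)*(x - 3)*(x + 5)*(x + 6).
Partial-fraction decomposition: 104/(45*(x + 6)) - 37/(18*(x + 5)) + 7/(18*(x - 3)) - 29/(45*(x - 4)).
Integrate each term: A/(x−a) contributes A·log|x−a|.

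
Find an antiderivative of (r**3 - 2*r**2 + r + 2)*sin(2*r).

Use integration by parts with u = r**3 - 2*r**2 + r + 2, dv = sin(2*r) dr, so v = -cos(2*r)/2.
Apply parts 3 times (tabular method): alternate signs, differentiate u down to 0, integrate dv up.

-r**3*cos(2*r)/2 + 3*r**2*sin(2*r)/4 + r**2*cos(2*r) - r*sin(2*r) + r*cos(2*r)/4 - sin(2*r)/8 - 3*cos(2*r)/2 + C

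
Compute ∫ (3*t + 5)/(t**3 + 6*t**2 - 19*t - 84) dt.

Factor the denominator: (t - 4)*(t + 3)*(t + 7).
Partial-fraction decomposition: -4/(11*(t + 7)) + 1/(7*(t + 3)) + 17/(77*(t - 4)).
Integrate each term: A/(t−a) contributes A·log|t−a|.

17*log(t - 4)/77 + log(t + 3)/7 - 4*log(t + 7)/11 + C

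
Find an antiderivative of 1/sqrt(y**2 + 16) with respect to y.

log(y + sqrt(y**2 + 16)) + C

Substitute y = 4·tan(θ), so dy = 4·sec(θ)^2 dθ and the radical becomes sqrt(y**2 + 16) = 4·sec(θ) by the Pythagorean identity.
Integrate the resulting trig expression in θ, then back-substitute tan(θ) = y/4, sec(θ) = sqrt(y**2 + 16)/4 (absorbing any constant into C).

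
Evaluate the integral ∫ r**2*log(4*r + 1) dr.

Use integration by parts with u = log(4*r + 1), dv = r**2 dr.
Then du = 4/(4*r + 1) dr and v = r**3/3.

r**3*log(4*r + 1)/3 - r**3/9 + r**2/24 - r/48 + log(4*r + 1)/192 + C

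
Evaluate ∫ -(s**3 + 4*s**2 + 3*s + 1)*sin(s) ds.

Use integration by parts with u = s**3 + 4*s**2 + 3*s + 1, dv = -sin(s) ds, so v = cos(s).
Apply parts 3 times (tabular method): alternate signs, differentiate u down to 0, integrate dv up.

s**3*cos(s) - 3*s**2*sin(s) + 4*s**2*cos(s) - 8*s*sin(s) - 3*s*cos(s) + 3*sin(s) - 7*cos(s) + C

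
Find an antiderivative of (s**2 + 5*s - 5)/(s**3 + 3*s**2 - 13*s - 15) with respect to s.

19*log(s - 3)/32 + 9*log(s + 1)/16 - 5*log(s + 5)/32 + C

Factor the denominator: (s - 3)*(s + 1)*(s + 5).
Partial-fraction decomposition: -5/(32*(s + 5)) + 9/(16*(s + 1)) + 19/(32*(s - 3)).
Integrate each term: A/(s−a) contributes A·log|s−a|.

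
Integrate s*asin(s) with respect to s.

Use integration by parts with u = arcsin(s), dv = s ds.
Then du = 1/sqrt(-s**2 + 1) ds.

s**2*asin(s)/2 + s*sqrt(-s**2 + 1)/4 - asin(s)/4 + C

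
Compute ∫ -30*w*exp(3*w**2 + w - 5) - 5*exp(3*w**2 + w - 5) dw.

Let u = 3*w**2 + w - 5, so du = (6*w + 1) dw.
Rewriting, the integral becomes -5·∫ e^u du = -5·e^u.
Substituting back, u = 3*w**2 + w - 5.

-5*exp(3*w**2 + w - 5) + C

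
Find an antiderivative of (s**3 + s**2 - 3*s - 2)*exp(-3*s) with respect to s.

Use integration by parts with u = s**3 + s**2 - 3*s - 2, dv = exp(-3*s) ds, so v = -exp(-3*s)/3.
Apply parts 3 times (tabular method): alternate signs, differentiate u down to 0, integrate dv up.

(-9*s**3 - 18*s**2 + 15*s + 23)*exp(-3*s)/27 + C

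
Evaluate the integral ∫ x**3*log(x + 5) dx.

x**4*log(x + 5)/4 - x**4/16 + 5*x**3/12 - 25*x**2/8 + 125*x/4 - 625*log(x + 5)/4 + C

Use integration by parts with u = log(x + 5), dv = x**3 dx.
Then du = 1/(x + 5) dx and v = x**4/4.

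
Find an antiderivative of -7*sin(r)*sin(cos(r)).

-7*cos(cos(r)) + C

Let u = cos(r), so du = (-sin(r)) dr.
Rewriting, the integral becomes 7·∫ sin(u) du = 7·-cos(u).
Substituting back, u = cos(r).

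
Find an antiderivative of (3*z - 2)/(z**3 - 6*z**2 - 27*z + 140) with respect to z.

19*log(z - 7)/36 - 10*log(z - 4)/27 - 17*log(z + 5)/108 + C

Factor the denominator: (z - 7)*(z - 4)*(z + 5).
Partial-fraction decomposition: -17/(108*(z + 5)) - 10/(27*(z - 4)) + 19/(36*(z - 7)).
Integrate each term: A/(z−a) contributes A·log|z−a|.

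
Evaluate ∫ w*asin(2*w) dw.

w**2*asin(2*w)/2 + w*sqrt(-4*w**2 + 1)/8 - asin(2*w)/16 + C

Use integration by parts with u = arcsin(2*w), dv = w dw.
Then du = 2/sqrt(-4*w**2 + 1) dw.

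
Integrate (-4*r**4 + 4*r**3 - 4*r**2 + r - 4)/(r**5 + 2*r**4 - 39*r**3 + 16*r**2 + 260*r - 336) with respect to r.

-208*log(r - 4)/77 + 94*log(r - 2)/81 + 19*log(r + 3)/28 - 11183*log(r + 7)/3564 - 5/(9*r - 18) + C

Factor the denominator: (r - 4)*(r - 2)**2*(r + 3)*(r + 7).
Partial-fraction decomposition: -11183/(3564*(r + 7)) + 19/(28*(r + 3)) + 94/(81*(r - 2)) + 5/(9*(r - 2)**2) - 208/(77*(r - 4)).
Integrate each term; A/(r−a) gives A·log|r−a|; A/(r−a)² gives −A/(r−a).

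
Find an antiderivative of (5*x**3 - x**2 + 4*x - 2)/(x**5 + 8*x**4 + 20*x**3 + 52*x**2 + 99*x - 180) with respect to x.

Factor the denominator: (x - 1)*(x + 4)*(x + 5)*(x**2 + 9).
Partial-fraction decomposition: (1879*x - 691)/(4250*(x**2 + 9)) - 56/(17*(x + 5)) + 354/(125*(x + 4)) + 1/(50*(x - 1)).
Integrate each term; A/(x−a) gives A·log|x−a|; the (Bx+D)/(x²+p²) term gives a log and an atan.

log(x - 1)/50 + 354*log(x + 4)/125 - 56*log(x + 5)/17 + 1879*log(x**2 + 9)/8500 - 691*atan(x/3)/12750 + C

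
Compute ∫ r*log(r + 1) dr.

r**2*log(r + 1)/2 - r**2/4 + r/2 - log(r + 1)/2 + C

Use integration by parts with u = log(r + 1), dv = r dr.
Then du = 1/(r + 1) dr and v = r**2/2.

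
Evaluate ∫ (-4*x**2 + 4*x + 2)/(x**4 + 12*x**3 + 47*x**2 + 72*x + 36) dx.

-3*log(x + 1)/5 + 11*log(x + 2)/2 - 23*log(x + 3)/3 + 83*log(x + 6)/30 + C

Factor the denominator: (x + 1)*(x + 2)*(x + 3)*(x + 6).
Partial-fraction decomposition: 83/(30*(x + 6)) - 23/(3*(x + 3)) + 11/(2*(x + 2)) - 3/(5*(x + 1)).
Integrate each term: A/(x−a) contributes A·log|x−a|.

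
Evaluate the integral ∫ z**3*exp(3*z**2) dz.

(3*z**2 - 1)*exp(3*z**2)/18 + C

Let u = z², du = 2z dz; rewrite as (1/2)∫ u^1·exp(3u) du.
Now integrate by parts 1 time.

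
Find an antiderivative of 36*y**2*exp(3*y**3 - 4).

4*exp(3*y**3 - 4) + C

Let u = 3*y**3 - 4, so du = (9*y**2) dy.
Rewriting, the integral becomes 4·∫ e^u du = 4·e^u.
Substituting back, u = 3*y**3 - 4.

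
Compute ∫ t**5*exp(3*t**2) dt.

Let u = t², du = 2t dt; rewrite as (1/2)∫ u^2·exp(3u) du.
Now integrate by parts 2 times.

(9*t**4 - 6*t**2 + 2)*exp(3*t**2)/54 + C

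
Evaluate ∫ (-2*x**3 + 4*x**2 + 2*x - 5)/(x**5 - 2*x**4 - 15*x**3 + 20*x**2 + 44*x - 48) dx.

-61*log(x - 4)/252 + log(x - 2)/40 - log(x - 1)/36 - 23*log(x + 2)/72 + 79*log(x + 3)/140 + C

Factor the denominator: (x - 4)*(x - 2)*(x - 1)*(x + 2)*(x + 3).
Partial-fraction decomposition: 79/(140*(x + 3)) - 23/(72*(x + 2)) - 1/(36*(x - 1)) + 1/(40*(x - 2)) - 61/(252*(x - 4)).
Integrate each term: A/(x−a) contributes A·log|x−a|.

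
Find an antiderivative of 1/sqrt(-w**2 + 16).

asin(w/4) + C

Substitute w = 4·sin(θ), so dw = 4·cos(θ) dθ and the radical becomes sqrt(-w**2 + 16) = 4·cos(θ) by the Pythagorean identity.
Integrate the resulting trig expression in θ, then back-substitute θ = asin(w/4), sin(θ) = w/4, cos(θ) = sqrt(-w**2 + 16)/4 (absorbing any constant into C).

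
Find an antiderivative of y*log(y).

Use integration by parts with u = log(y), dv = y dy.
Then du = 1/y dy and v = y**2/2.

y**2*log(y)/2 - y**2/4 + C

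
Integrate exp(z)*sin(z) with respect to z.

exp(z)*sin(z)/2 - exp(z)*cos(z)/2 + C

Let I denote the integral. Integrate by parts with u = sin(z), dv = exp(z) dz, so v = exp(z): I = exp(z)*sin(z) − ∫ exp(z)*cos(z) dz.
Apply parts again with u = cos(z), dv = exp(z) dz: ∫ exp(z)*cos(z) dz = exp(z)*cos(z) + I. Substituting back brings back I: I = exp(z)*sin(z) - exp(z)*cos(z) − I.
Solving for I: (1 + 1)·I equals the remaining terms, so I = (1/2)·(exp(z)*sin(z) - exp(z)*cos(z)).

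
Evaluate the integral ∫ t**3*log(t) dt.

Use integration by parts with u = log(t), dv = t**3 dt.
Then du = 1/t dt and v = t**4/4.

t**4*log(t)/4 - t**4/16 + C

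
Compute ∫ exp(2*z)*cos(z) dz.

exp(2*z)*sin(z)/5 + 2*exp(2*z)*cos(z)/5 + C

Let I denote the integral. Integrate by parts with u = cos(z), dv = exp(2*z) dz, so v = exp(2*z)/2: I = exp(2*z)*cos(z)/2 + (1/2)·∫ exp(2*z)*sin(z) dz.
Apply parts again with u = sin(z), dv = exp(2*z) dz: ∫ exp(2*z)*sin(z) dz = exp(2*z)*sin(z)/2 − (1/2)·I. Substituting back brings back I: I = exp(2*z)*sin(z)/4 + exp(2*z)*cos(z)/2 − (1/4)·I.
Solving for I: (1 + 1/4)·I equals the remaining terms, so I = (4/5)·(exp(2*z)*sin(z)/4 + exp(2*z)*cos(z)/2).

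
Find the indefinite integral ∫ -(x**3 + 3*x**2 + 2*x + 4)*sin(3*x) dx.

x**3*cos(3*x)/3 - x**2*sin(3*x)/3 + x**2*cos(3*x) - 2*x*sin(3*x)/3 + 4*x*cos(3*x)/9 - 4*sin(3*x)/27 + 10*cos(3*x)/9 + C

Use integration by parts with u = x**3 + 3*x**2 + 2*x + 4, dv = -sin(3*x) dx, so v = cos(3*x)/3.
Apply parts 3 times (tabular method): alternate signs, differentiate u down to 0, integrate dv up.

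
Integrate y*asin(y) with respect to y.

y**2*asin(y)/2 + y*sqrt(-y**2 + 1)/4 - asin(y)/4 + C

Use integration by parts with u = arcsin(y), dv = y dy.
Then du = 1/sqrt(-y**2 + 1) dy.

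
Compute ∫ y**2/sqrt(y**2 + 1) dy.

y*sqrt(y**2 + 1)/2 - log(y + sqrt(y**2 + 1))/2 + C

Substitute y = tan(θ), so dy = sec(θ)^2 dθ and the radical becomes sqrt(y**2 + 1) = sec(θ) by the Pythagorean identity.
Integrate the resulting trig expression in θ, then back-substitute tan(θ) = y, sec(θ) = sqrt(y**2 + 1) (absorbing any constant into C).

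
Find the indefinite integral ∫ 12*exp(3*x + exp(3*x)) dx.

Let u = exp(3*x), so du = (3*exp(3*x)) dx.
Rewriting, the integral becomes 4·∫ e^u du = 4·e^u.
Substituting back, u = exp(3*x).

4*exp(exp(3*x)) + C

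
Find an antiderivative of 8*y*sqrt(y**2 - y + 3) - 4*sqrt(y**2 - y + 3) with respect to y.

Let u = y**2 - y + 3, so du = (2*y - 1) dy.
Rewriting, the integral becomes 4·∫ √u du = 4·(2/3)u^(3/2).
Substituting back, u = y**2 - y + 3.

8*(y**2 - y + 3)**(3/2)/3 + C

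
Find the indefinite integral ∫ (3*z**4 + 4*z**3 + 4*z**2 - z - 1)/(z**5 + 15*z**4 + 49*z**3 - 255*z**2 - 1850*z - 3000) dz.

823*log(z - 5)/3300 - 193*log(z + 4)/6 - 10931*log(z + 5)/100 + 3173*log(z + 6)/22 - 1479/(10*z + 50) + C

Factor the denominator: (z - 5)*(z + 4)*(z + 5)**2*(z + 6).
Partial-fraction decomposition: 3173/(22*(z + 6)) - 10931/(100*(z + 5)) + 1479/(10*(z + 5)**2) - 193/(6*(z + 4)) + 823/(3300*(z - 5)).
Integrate each term; A/(z−a) gives A·log|z−a|; A/(z−a)² gives −A/(z−a).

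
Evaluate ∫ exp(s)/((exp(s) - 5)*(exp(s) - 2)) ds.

log(exp(s) - 5)/3 - log(exp(s) - 2)/3 + C

Let u = e^s, du = e^s ds.
The integral becomes ∫ du/((u-2)(u-5)); decompose into partial fractions.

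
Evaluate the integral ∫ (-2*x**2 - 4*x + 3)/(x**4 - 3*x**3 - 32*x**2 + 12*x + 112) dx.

-41*log(x - 7)/165 + 13*log(x - 2)/120 + log(x + 2)/24 + 13*log(x + 4)/132 + C

Factor the denominator: (x - 7)*(x - 2)*(x + 2)*(x + 4).
Partial-fraction decomposition: 13/(132*(x + 4)) + 1/(24*(x + 2)) + 13/(120*(x - 2)) - 41/(165*(x - 7)).
Integrate each term: A/(x−a) contributes A·log|x−a|.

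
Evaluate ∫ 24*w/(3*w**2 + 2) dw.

Let u = 3*w**2 + 2, so du = (6*w) dw.
Rewriting, the integral becomes 4·∫ 1/u du = 4·log(u).
Substituting back, u = 3*w**2 + 2.

4*log(3*w**2 + 2) + C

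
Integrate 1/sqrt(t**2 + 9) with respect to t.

Substitute t = 3·tan(θ), so dt = 3·sec(θ)^2 dθ and the radical becomes sqrt(t**2 + 9) = 3·sec(θ) by the Pythagorean identity.
Integrate the resulting trig expression in θ, then back-substitute tan(θ) = t/3, sec(θ) = sqrt(t**2 + 9)/3 (absorbing any constant into C).

log(t + sqrt(t**2 + 9)) + C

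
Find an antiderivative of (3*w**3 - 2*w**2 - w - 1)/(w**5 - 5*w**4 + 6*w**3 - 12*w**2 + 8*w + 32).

31*log(w - 4)/40 - 13*log(w - 2)/48 - log(w + 1)/15 - 7*log(w**2 + 4)/32 + 3*atan(w/2)/16 + C

Factor the denominator: (w - 4)*(w - 2)*(w + 1)*(w**2 + 4).
Partial-fraction decomposition: -(7*w - 6)/(16*(w**2 + 4)) - 1/(15*(w + 1)) - 13/(48*(w - 2)) + 31/(40*(w - 4)).
Integrate each term; A/(w−a) gives A·log|w−a|; the (Bw+D)/(w²+p²) term gives a log and an atan.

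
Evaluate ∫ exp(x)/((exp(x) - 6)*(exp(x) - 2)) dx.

log(exp(x) - 6)/4 - log(exp(x) - 2)/4 + C

Let u = e^x, du = e^x dx.
The integral becomes ∫ du/((u-2)(u-6)); decompose into partial fractions.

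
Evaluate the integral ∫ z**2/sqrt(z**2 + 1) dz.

Substitute z = tan(θ), so dz = sec(θ)^2 dθ and the radical becomes sqrt(z**2 + 1) = sec(θ) by the Pythagorean identity.
Integrate the resulting trig expression in θ, then back-substitute tan(θ) = z, sec(θ) = sqrt(z**2 + 1) (absorbing any constant into C).

z*sqrt(z**2 + 1)/2 - log(z + sqrt(z**2 + 1))/2 + C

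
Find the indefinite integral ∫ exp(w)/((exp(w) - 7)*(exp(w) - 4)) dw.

Let u = e^w, du = e^w dw.
The integral becomes ∫ du/((u-7)(u-4)); decompose into partial fractions.

log(exp(w) - 7)/3 - log(exp(w) - 4)/3 + C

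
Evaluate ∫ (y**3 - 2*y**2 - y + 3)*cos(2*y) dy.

Use integration by parts with u = y**3 - 2*y**2 - y + 3, dv = cos(2*y) dy, so v = sin(2*y)/2.
Apply parts 3 times (tabular method): alternate signs, differentiate u down to 0, integrate dv up.

y**3*sin(2*y)/2 - y**2*sin(2*y) + 3*y**2*cos(2*y)/4 - 5*y*sin(2*y)/4 - y*cos(2*y) + 2*sin(2*y) - 5*cos(2*y)/8 + C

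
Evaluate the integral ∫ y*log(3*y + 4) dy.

Use integration by parts with u = log(3*y + 4), dv = y dy.
Then du = 3/(3*y + 4) dy and v = y**2/2.

y**2*log(3*y + 4)/2 - y**2/4 + 2*y/3 - 8*log(3*y + 4)/9 + C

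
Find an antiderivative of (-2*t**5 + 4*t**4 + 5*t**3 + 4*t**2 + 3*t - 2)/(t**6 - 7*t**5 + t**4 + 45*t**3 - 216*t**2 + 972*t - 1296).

Factor the denominator: (t - 6)*(t - 3)*(t - 2)*(t + 4)*(t**2 + 9).
Partial-fraction decomposition: -(2819*t + 17299)/(14625*(t**2 + 9)) - 467/(1750*(t + 4)) + 5/(26*(t - 2)) - 8/(189*(t - 3)) - 1141/(675*(t - 6)).
Integrate each term; A/(t−a) gives A·log|t−a|; the (Bt+D)/(t²+p²) term gives a log and an atan.

-1141*log(t - 6)/675 - 8*log(t - 3)/189 + 5*log(t - 2)/26 - 467*log(t + 4)/1750 - 2819*log(t**2 + 9)/29250 - 17299*atan(t/3)/43875 + C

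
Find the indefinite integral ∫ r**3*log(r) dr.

r**4*log(r)/4 - r**4/16 + C

Use integration by parts with u = log(r), dv = r**3 dr.
Then du = 1/r dr and v = r**4/4.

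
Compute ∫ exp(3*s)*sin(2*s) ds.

3*exp(3*s)*sin(2*s)/13 - 2*exp(3*s)*cos(2*s)/13 + C

Let I denote the integral. Integrate by parts with u = sin(2*s), dv = exp(3*s) ds, so v = exp(3*s)/3: I = exp(3*s)*sin(2*s)/3 − (2/3)·∫ exp(3*s)*cos(2*s) ds.
Apply parts again with u = cos(2*s), dv = exp(3*s) ds: ∫ exp(3*s)*cos(2*s) ds = exp(3*s)*cos(2*s)/3 + (2/3)·I. Substituting back brings back I: I = exp(3*s)*sin(2*s)/3 - 2*exp(3*s)*cos(2*s)/9 − (4/9)·I.
Solving for I: (1 + 4/9)·I equals the remaining terms, so I = (9/13)·(exp(3*s)*sin(2*s)/3 - 2*exp(3*s)*cos(2*s)/9).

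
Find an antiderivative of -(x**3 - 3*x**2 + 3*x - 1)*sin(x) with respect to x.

x**3*cos(x) - 3*x**2*sin(x) - 3*x**2*cos(x) + 6*x*sin(x) - 3*x*cos(x) + 3*sin(x) + 5*cos(x) + C

Use integration by parts with u = x**3 - 3*x**2 + 3*x - 1, dv = -sin(x) dx, so v = cos(x).
Apply parts 3 times (tabular method): alternate signs, differentiate u down to 0, integrate dv up.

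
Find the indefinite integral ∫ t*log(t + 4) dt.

Use integration by parts with u = log(t + 4), dv = t dt.
Then du = 1/(t + 4) dt and v = t**2/2.

t**2*log(t + 4)/2 - t**2/4 + 2*t - 8*log(t + 4) + C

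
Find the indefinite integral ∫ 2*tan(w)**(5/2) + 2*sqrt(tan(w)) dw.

Let u = tan(w), so du = (tan(w)**2 + 1) dw.
Rewriting, the integral becomes 2·∫ √u du = 2·(2/3)u^(3/2).
Substituting back, u = tan(w).

4*tan(w)**(3/2)/3 + C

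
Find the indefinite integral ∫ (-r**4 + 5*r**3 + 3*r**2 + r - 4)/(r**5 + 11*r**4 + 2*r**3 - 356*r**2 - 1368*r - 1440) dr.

-53*log(r - 6)/5280 + 25*log(r + 2)/96 - 67*log(r + 4)/5 + 1184*log(r + 5)/33 - 1139*log(r + 6)/48 + C

Factor the denominator: (r - 6)*(r + 2)*(r + 4)*(r + 5)*(r + 6).
Partial-fraction decomposition: -1139/(48*(r + 6)) + 1184/(33*(r + 5)) - 67/(5*(r + 4)) + 25/(96*(r + 2)) - 53/(5280*(r - 6)).
Integrate each term: A/(r−a) contributes A·log|r−a|.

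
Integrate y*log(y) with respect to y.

Use integration by parts with u = log(y), dv = y dy.
Then du = 1/y dy and v = y**2/2.

y**2*log(y)/2 - y**2/4 + C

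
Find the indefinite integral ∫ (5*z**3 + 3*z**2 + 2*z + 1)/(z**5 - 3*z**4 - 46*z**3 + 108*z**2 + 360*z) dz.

log(z)/360 + 1201*log(z - 6)/576 - 711*log(z - 5)/385 + 31*log(z + 2)/448 - 983*log(z + 6)/3168 + C

Factor the denominator: z*(z - 6)*(z - 5)*(z + 2)*(z + 6).
Partial-fraction decomposition: -983/(3168*(z + 6)) + 31/(448*(z + 2)) - 711/(385*(z - 5)) + 1201/(576*(z - 6)) + 1/(360*z).
Integrate each term: A/(z−a) contributes A·log|z−a|.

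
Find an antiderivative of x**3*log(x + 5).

Use integration by parts with u = log(x + 5), dv = x**3 dx.
Then du = 1/(x + 5) dx and v = x**4/4.

x**4*log(x + 5)/4 - x**4/16 + 5*x**3/12 - 25*x**2/8 + 125*x/4 - 625*log(x + 5)/4 + C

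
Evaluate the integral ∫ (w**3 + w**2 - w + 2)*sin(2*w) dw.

Use integration by parts with u = w**3 + w**2 - w + 2, dv = sin(2*w) dw, so v = -cos(2*w)/2.
Apply parts 3 times (tabular method): alternate signs, differentiate u down to 0, integrate dv up.

-w**3*cos(2*w)/2 + 3*w**2*sin(2*w)/4 - w**2*cos(2*w)/2 + w*sin(2*w)/2 + 5*w*cos(2*w)/4 - 5*sin(2*w)/8 - 3*cos(2*w)/4 + C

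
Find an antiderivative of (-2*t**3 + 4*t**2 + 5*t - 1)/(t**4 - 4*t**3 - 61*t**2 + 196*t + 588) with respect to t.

Factor the denominator: (t - 7)*(t - 6)*(t + 2)*(t + 7).
Partial-fraction decomposition: -423/(455*(t + 7)) + 7/(120*(t + 2)) + 259/(104*(t - 6)) - 76/(21*(t - 7)).
Integrate each term: A/(t−a) contributes A·log|t−a|.

-76*log(t - 7)/21 + 259*log(t - 6)/104 + 7*log(t + 2)/120 - 423*log(t + 7)/455 + C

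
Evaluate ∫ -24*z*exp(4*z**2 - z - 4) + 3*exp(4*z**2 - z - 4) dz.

Let u = 4*z**2 - z - 4, so du = (8*z - 1) dz.
Rewriting, the integral becomes -3·∫ e^u du = -3·e^u.
Substituting back, u = 4*z**2 - z - 4.

-3*exp(4*z**2 - z - 4) + C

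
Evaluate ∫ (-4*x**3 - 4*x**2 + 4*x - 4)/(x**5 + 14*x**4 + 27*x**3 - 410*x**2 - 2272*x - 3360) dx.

Factor the denominator: (x - 6)*(x + 4)**2*(x + 5)*(x + 7).
Partial-fraction decomposition: 44/(9*(x + 7)) - 188/(11*(x + 5)) + 2761/(225*(x + 4)) - 86/(15*(x + 4)**2) - 19/(275*(x - 6)).
Integrate each term; A/(x−a) gives A·log|x−a|; A/(x−a)² gives −A/(x−a).

-19*log(x - 6)/275 + 2761*log(x + 4)/225 - 188*log(x + 5)/11 + 44*log(x + 7)/9 + 86/(15*x + 60) + C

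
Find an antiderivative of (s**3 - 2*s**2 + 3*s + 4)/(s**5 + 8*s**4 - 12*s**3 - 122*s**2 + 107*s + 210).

Factor the denominator: (s - 3)*(s - 2)*(s + 1)*(s + 5)*(s + 7).
Partial-fraction decomposition: -229/(540*(s + 7)) + 93/(224*(s + 5)) - 1/(144*(s + 1)) - 10/(189*(s - 2)) + 11/(160*(s - 3)).
Integrate each term: A/(s−a) contributes A·log|s−a|.

11*log(s - 3)/160 - 10*log(s - 2)/189 - log(s + 1)/144 + 93*log(s + 5)/224 - 229*log(s + 7)/540 + C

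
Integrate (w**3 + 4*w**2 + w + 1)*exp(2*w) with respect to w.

Use integration by parts with u = w**3 + 4*w**2 + w + 1, dv = exp(2*w) dw, so v = exp(2*w)/2.
Apply parts 3 times (tabular method): alternate signs, differentiate u down to 0, integrate dv up.

(4*w**3 + 10*w**2 - 6*w + 7)*exp(2*w)/8 + C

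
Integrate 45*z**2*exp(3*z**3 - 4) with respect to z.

5*exp(3*z**3 - 4) + C

Let u = 3*z**3 - 4, so du = (9*z**2) dz.
Rewriting, the integral becomes 5·∫ e^u du = 5·e^u.
Substituting back, u = 3*z**3 - 4.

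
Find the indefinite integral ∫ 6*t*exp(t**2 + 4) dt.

Let u = t**2 + 4, so du = (2*t) dt.
Rewriting, the integral becomes 3·∫ e^u du = 3·e^u.
Substituting back, u = t**2 + 4.

3*exp(t**2 + 4) + C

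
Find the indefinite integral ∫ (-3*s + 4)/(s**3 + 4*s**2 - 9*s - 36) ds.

-5*log(s - 3)/42 - 13*log(s + 3)/6 + 16*log(s + 4)/7 + C

Factor the denominator: (s - 3)*(s + 3)*(s + 4).
Partial-fraction decomposition: 16/(7*(s + 4)) - 13/(6*(s + 3)) - 5/(42*(s - 3)).
Integrate each term: A/(s−a) contributes A·log|s−a|.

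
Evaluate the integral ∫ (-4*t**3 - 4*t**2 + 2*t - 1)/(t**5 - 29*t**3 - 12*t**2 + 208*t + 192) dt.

Factor the denominator: (t - 4)**2*(t + 1)*(t + 3)*(t + 4).
Partial-fraction decomposition: 61/(64*(t + 4)) - 65/(98*(t + 3)) - 1/(50*(t + 1)) - 21157/(78400*(t - 4)) - 313/(280*(t - 4)**2).
Integrate each term; A/(t−a) gives A·log|t−a|; A/(t−a)² gives −A/(t−a).

-21157*log(t - 4)/78400 - log(t + 1)/50 - 65*log(t + 3)/98 + 61*log(t + 4)/64 + 313/(280*t - 1120) + C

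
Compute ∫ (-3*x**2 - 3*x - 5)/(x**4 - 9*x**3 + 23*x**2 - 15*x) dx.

log(x)/3 - 19*log(x - 5)/8 + 41*log(x - 3)/12 - 11*log(x - 1)/8 + C

Factor the denominator: x*(x - 5)*(x - 3)*(x - 1).
Partial-fraction decomposition: -11/(8*(x - 1)) + 41/(12*(x - 3)) - 19/(8*(x - 5)) + 1/(3*x).
Integrate each term: A/(x−a) contributes A·log|x−a|.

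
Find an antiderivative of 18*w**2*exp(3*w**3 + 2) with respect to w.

2*exp(3*w**3 + 2) + C

Let u = 3*w**3 + 2, so du = (9*w**2) dw.
Rewriting, the integral becomes 2·∫ e^u du = 2·e^u.
Substituting back, u = 3*w**3 + 2.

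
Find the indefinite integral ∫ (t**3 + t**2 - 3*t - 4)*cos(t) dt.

Use integration by parts with u = t**3 + t**2 - 3*t - 4, dv = cos(t) dt, so v = sin(t).
Apply parts 3 times (tabular method): alternate signs, differentiate u down to 0, integrate dv up.

t**3*sin(t) + t**2*sin(t) + 3*t**2*cos(t) - 9*t*sin(t) + 2*t*cos(t) - 6*sin(t) - 9*cos(t) + C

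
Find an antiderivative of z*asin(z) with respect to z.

z**2*asin(z)/2 + z*sqrt(-z**2 + 1)/4 - asin(z)/4 + C

Use integration by parts with u = arcsin(z), dv = z dz.
Then du = 1/sqrt(-z**2 + 1) dz.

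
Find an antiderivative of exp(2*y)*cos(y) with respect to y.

exp(2*y)*sin(y)/5 + 2*exp(2*y)*cos(y)/5 + C

Let I denote the integral. Integrate by parts with u = cos(y), dv = exp(2*y) dy, so v = exp(2*y)/2: I = exp(2*y)*cos(y)/2 + (1/2)·∫ exp(2*y)*sin(y) dy.
Apply parts again with u = sin(y), dv = exp(2*y) dy: ∫ exp(2*y)*sin(y) dy = exp(2*y)*sin(y)/2 − (1/2)·I. Substituting back brings back I: I = exp(2*y)*sin(y)/4 + exp(2*y)*cos(y)/2 − (1/4)·I.
Solving for I: (1 + 1/4)·I equals the remaining terms, so I = (4/5)·(exp(2*y)*sin(y)/4 + exp(2*y)*cos(y)/2).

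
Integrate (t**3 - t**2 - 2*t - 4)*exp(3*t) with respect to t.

Use integration by parts with u = t**3 - t**2 - 2*t - 4, dv = exp(3*t) dt, so v = exp(3*t)/3.
Apply parts 3 times (tabular method): alternate signs, differentiate u down to 0, integrate dv up.

(9*t**3 - 18*t**2 - 6*t - 34)*exp(3*t)/27 + C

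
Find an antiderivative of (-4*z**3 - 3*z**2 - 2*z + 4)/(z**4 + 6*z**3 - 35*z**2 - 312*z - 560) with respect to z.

Factor the denominator: (z - 7)*(z + 4)**2*(z + 5).
Partial-fraction decomposition: -439/(12*(z + 5)) + 370/(11*(z + 4)) - 20/(z + 4)**2 - 139/(132*(z - 7)).
Integrate each term; A/(z−a) gives A·log|z−a|; A/(z−a)² gives −A/(z−a).

-139*log(z - 7)/132 + 370*log(z + 4)/11 - 439*log(z + 5)/12 + 20/(z + 4) + C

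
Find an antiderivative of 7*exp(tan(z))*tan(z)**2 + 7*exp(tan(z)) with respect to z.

7*exp(tan(z)) + C

Let u = tan(z), so du = (tan(z)**2 + 1) dz.
Rewriting, the integral becomes 7·∫ e^u du = 7·e^u.
Substituting back, u = tan(z).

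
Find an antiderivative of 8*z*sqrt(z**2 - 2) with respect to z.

8*(z**2 - 2)**(3/2)/3 + C

Let u = z**2 - 2, so du = (2*z) dz.
Rewriting, the integral becomes 4·∫ √u du = 4·(2/3)u^(3/2).
Substituting back, u = z**2 - 2.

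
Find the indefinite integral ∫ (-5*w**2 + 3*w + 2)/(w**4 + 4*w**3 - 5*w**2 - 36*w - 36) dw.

-17*log(w - 3)/75 - 211*log(w + 2)/25 + 26*log(w + 3)/3 - 24/(5*w + 10) + C

Factor the denominator: (w - 3)*(w + 2)**2*(w + 3).
Partial-fraction decomposition: 26/(3*(w + 3)) - 211/(25*(w + 2)) + 24/(5*(w + 2)**2) - 17/(75*(w - 3)).
Integrate each term; A/(w−a) gives A·log|w−a|; A/(w−a)² gives −A/(w−a).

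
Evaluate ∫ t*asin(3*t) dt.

t**2*asin(3*t)/2 + t*sqrt(-9*t**2 + 1)/12 - asin(3*t)/36 + C

Use integration by parts with u = arcsin(3*t), dv = t dt.
Then du = 3/sqrt(-9*t**2 + 1) dt.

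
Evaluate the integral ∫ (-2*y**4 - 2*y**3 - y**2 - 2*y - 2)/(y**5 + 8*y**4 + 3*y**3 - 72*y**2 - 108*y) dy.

Factor the denominator: y*(y - 3)*(y + 2)*(y + 3)*(y + 6).
Partial-fraction decomposition: -1093/(324*(y + 6)) + 113/(54*(y + 3)) - 9/(20*(y + 2)) - 233/(810*(y - 3)) + 1/(54*y).
Integrate each term: A/(y−a) contributes A·log|y−a|.

log(y)/54 - 233*log(y - 3)/810 - 9*log(y + 2)/20 + 113*log(y + 3)/54 - 1093*log(y + 6)/324 + C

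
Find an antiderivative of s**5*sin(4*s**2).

Let u = s², du = 2s ds; rewrite as (1/2)∫ u^2·sin(4u) du.
Now integrate by parts 2 times.

-s**4*cos(4*s**2)/8 + s**2*sin(4*s**2)/16 + cos(4*s**2)/64 + C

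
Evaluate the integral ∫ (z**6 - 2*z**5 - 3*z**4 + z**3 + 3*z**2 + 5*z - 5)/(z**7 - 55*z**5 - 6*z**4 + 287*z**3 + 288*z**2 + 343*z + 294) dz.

3223*log(z - 7)/8400 - log(z - 3)/125 - log(z + 1)/48 - 23*log(z + 2)/375 + 8989*log(z + 7)/13125 + 27*log(z**2 + 1)/2500 - 7*atan(z)/625 + C

Factor the denominator: (z - 7)*(z - 3)*(z + 1)*(z + 2)*(z + 7)*(z**2 + 1).
Partial-fraction decomposition: (27*z - 14)/(1250*(z**2 + 1)) + 8989/(13125*(z + 7)) - 23/(375*(z + 2)) - 1/(48*(z + 1)) - 1/(125*(z - 3)) + 3223/(8400*(z - 7)).
Integrate each term; A/(z−a) gives A·log|z−a|; the (Bz+D)/(z²+p²) term gives a log and an atan.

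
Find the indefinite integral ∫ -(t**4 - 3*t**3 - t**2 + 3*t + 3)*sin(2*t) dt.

t**4*cos(2*t)/2 - t**3*sin(2*t) - 3*t**3*cos(2*t)/2 + 9*t**2*sin(2*t)/4 - 2*t**2*cos(2*t) + 2*t*sin(2*t) + 15*t*cos(2*t)/4 - 15*sin(2*t)/8 + 5*cos(2*t)/2 + C

Use integration by parts with u = t**4 - 3*t**3 - t**2 + 3*t + 3, dv = -sin(2*t) dt, so v = cos(2*t)/2.
Apply parts 4 times (tabular method): alternate signs, differentiate u down to 0, integrate dv up.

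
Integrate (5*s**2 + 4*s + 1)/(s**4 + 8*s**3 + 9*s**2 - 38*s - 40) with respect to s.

29*log(s - 2)/126 - log(s + 1)/18 + 65*log(s + 4)/18 - 53*log(s + 5)/14 + C

Factor the denominator: (s - 2)*(s + 1)*(s + 4)*(s + 5).
Partial-fraction decomposition: -53/(14*(s + 5)) + 65/(18*(s + 4)) - 1/(18*(s + 1)) + 29/(126*(s - 2)).
Integrate each term: A/(s−a) contributes A·log|s−a|.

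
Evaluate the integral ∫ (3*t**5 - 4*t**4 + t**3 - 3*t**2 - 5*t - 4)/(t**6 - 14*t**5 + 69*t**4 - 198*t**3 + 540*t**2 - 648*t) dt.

Factor the denominator: t*(t - 6)**2*(t - 2)*(t**2 + 9).
Partial-fraction decomposition: -(3291*t - 9239)/(8775*(t**2 + 9)) + 7/(208*(t - 2)) + 108061/(32400*(t - 6)) + 9109/(540*(t - 6)**2) + 1/(162*t).
Integrate each term; A/(t−a) gives A·log|t−a|; the (Bt+D)/(t²+p²) term gives a log and an atan.

log(t)/162 + 108061*log(t - 6)/32400 + 7*log(t - 2)/208 - 1097*log(t**2 + 9)/5850 + 9239*atan(t/3)/26325 - 9109/(540*t - 3240) + C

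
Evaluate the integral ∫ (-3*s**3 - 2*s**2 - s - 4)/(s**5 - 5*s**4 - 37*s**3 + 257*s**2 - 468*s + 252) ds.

Factor the denominator: (s - 6)*(s - 3)*(s - 2)*(s - 1)*(s + 7).
Partial-fraction decomposition: 467/(4680*(s + 7)) + 1/(8*(s - 1)) - 19/(18*(s - 2)) + 53/(30*(s - 3)) - 73/(78*(s - 6)).
Integrate each term: A/(s−a) contributes A·log|s−a|.

-73*log(s - 6)/78 + 53*log(s - 3)/30 - 19*log(s - 2)/18 + log(s - 1)/8 + 467*log(s + 7)/4680 + C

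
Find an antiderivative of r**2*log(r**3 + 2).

r**3*log(r**3 + 2)/3 - r**3/3 + 2*log(r**3 + 2)/3 + C

Let u = r**3 + 2, so du = (3*r**2) dr.
The integral becomes (1/3)·∫ log(u) du; integrate by parts with u′=log(u), dv′=du.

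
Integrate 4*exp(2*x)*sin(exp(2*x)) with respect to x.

Let u = exp(2*x), so du = (2*exp(2*x)) dx.
Rewriting, the integral becomes 2·∫ sin(u) du = 2·-cos(u).
Substituting back, u = exp(2*x).

-2*cos(exp(2*x)) + C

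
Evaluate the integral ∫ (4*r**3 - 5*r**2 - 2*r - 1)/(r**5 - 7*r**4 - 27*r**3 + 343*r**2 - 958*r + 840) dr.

91*log(r - 5)/18 - 167*log(r - 4)/22 + 14*log(r - 3)/5 - 7*log(r - 2)/54 - 401*log(r + 7)/2970 + C

Factor the denominator: (r - 5)*(r - 4)*(r - 3)*(r - 2)*(r + 7).
Partial-fraction decomposition: -401/(2970*(r + 7)) - 7/(54*(r - 2)) + 14/(5*(r - 3)) - 167/(22*(r - 4)) + 91/(18*(r - 5)).
Integrate each term: A/(r−a) contributes A·log|r−a|.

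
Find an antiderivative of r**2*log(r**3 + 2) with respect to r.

Let u = r**3 + 2, so du = (3*r**2) dr.
The integral becomes (1/3)·∫ log(u) du; integrate by parts with u′=log(u), dv′=du.

r**3*log(r**3 + 2)/3 - r**3/3 + 2*log(r**3 + 2)/3 + C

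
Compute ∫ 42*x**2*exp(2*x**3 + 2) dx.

Let u = 2*x**3 + 2, so du = (6*x**2) dx.
Rewriting, the integral becomes 7·∫ e^u du = 7·e^u.
Substituting back, u = 2*x**3 + 2.

7*exp(2*x**3 + 2) + C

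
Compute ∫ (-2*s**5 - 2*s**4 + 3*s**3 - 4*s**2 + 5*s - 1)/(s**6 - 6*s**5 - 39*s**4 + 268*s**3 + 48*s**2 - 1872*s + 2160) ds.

-17611*log(s - 6)/1728 + 7201*log(s - 5)/792 - 26329*log(s - 2)/57600 + 191*log(s + 3)/5400 - 12137*log(s + 6)/25344 + 79/(480*s - 960) + C

Factor the denominator: (s - 6)*(s - 5)*(s - 2)**2*(s + 3)*(s + 6).
Partial-fraction decomposition: -12137/(25344*(s + 6)) + 191/(5400*(s + 3)) - 26329/(57600*(s - 2)) - 79/(480*(s - 2)**2) + 7201/(792*(s - 5)) - 17611/(1728*(s - 6)).
Integrate each term; A/(s−a) gives A·log|s−a|; A/(s−a)² gives −A/(s−a).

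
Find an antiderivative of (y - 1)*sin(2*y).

Use integration by parts with u = y - 1, dv = sin(2*y) dy, so v = -cos(2*y)/2.
Apply parts 1 times (tabular method): alternate signs, differentiate u down to 0, integrate dv up.

-y*cos(2*y)/2 + sin(2*y)/4 + cos(2*y)/2 + C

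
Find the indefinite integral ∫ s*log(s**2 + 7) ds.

Let u = s**2 + 7, so du = (2*s) ds.
The integral becomes (1/2)·∫ log(u) du; integrate by parts with u′=log(u), dv′=du.

s**2*log(s**2 + 7)/2 - s**2/2 + 7*log(s**2 + 7)/2 + C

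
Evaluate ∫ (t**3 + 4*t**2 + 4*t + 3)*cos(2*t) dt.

Use integration by parts with u = t**3 + 4*t**2 + 4*t + 3, dv = cos(2*t) dt, so v = sin(2*t)/2.
Apply parts 3 times (tabular method): alternate signs, differentiate u down to 0, integrate dv up.

t**3*sin(2*t)/2 + 2*t**2*sin(2*t) + 3*t**2*cos(2*t)/4 + 5*t*sin(2*t)/4 + 2*t*cos(2*t) + sin(2*t)/2 + 5*cos(2*t)/8 + C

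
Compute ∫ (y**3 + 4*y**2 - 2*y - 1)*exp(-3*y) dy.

(-9*y**3 - 45*y**2 - 12*y + 5)*exp(-3*y)/27 + C

Use integration by parts with u = y**3 + 4*y**2 - 2*y - 1, dv = exp(-3*y) dy, so v = -exp(-3*y)/3.
Apply parts 3 times (tabular method): alternate signs, differentiate u down to 0, integrate dv up.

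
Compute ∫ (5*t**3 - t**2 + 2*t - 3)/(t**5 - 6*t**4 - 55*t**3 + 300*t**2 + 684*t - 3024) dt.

129*log(t - 7)/44 - 117*log(t - 6)/40 + 43*log(t - 3)/252 + 347*log(t + 4)/1540 - 29*log(t + 6)/72 + C

Factor the denominator: (t - 7)*(t - 6)*(t - 3)*(t + 4)*(t + 6).
Partial-fraction decomposition: -29/(72*(t + 6)) + 347/(1540*(t + 4)) + 43/(252*(t - 3)) - 117/(40*(t - 6)) + 129/(44*(t - 7)).
Integrate each term: A/(t−a) contributes A·log|t−a|.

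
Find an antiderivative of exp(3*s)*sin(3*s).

exp(3*s)*sin(3*s)/6 - exp(3*s)*cos(3*s)/6 + C

Let I denote the integral. Integrate by parts with u = sin(3*s), dv = exp(3*s) ds, so v = exp(3*s)/3: I = exp(3*s)*sin(3*s)/3 − ∫ exp(3*s)*cos(3*s) ds.
Apply parts again with u = cos(3*s), dv = exp(3*s) ds: ∫ exp(3*s)*cos(3*s) ds = exp(3*s)*cos(3*s)/3 + I. Substituting back brings back I: I = exp(3*s)*sin(3*s)/3 - exp(3*s)*cos(3*s)/3 − I.
Solving for I: (1 + 1)·I equals the remaining terms, so I = (1/2)·(exp(3*s)*sin(3*s)/3 - exp(3*s)*cos(3*s)/3).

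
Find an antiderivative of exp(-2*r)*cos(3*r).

3*exp(-2*r)*sin(3*r)/13 - 2*exp(-2*r)*cos(3*r)/13 + C

Let I denote the integral. Integrate by parts with u = cos(3*r), dv = exp(-2*r) dr, so v = -exp(-2*r)/2: I = -exp(-2*r)*cos(3*r)/2 − (3/2)·∫ exp(-2*r)*sin(3*r) dr.
Apply parts again with u = sin(3*r), dv = exp(-2*r) dr: ∫ exp(-2*r)*sin(3*r) dr = -exp(-2*r)*sin(3*r)/2 + (3/2)·I. Substituting back brings back I: I = 3*exp(-2*r)*sin(3*r)/4 - exp(-2*r)*cos(3*r)/2 − (9/4)·I.
Solving for I: (1 + 9/4)·I equals the remaining terms, so I = (4/13)·(3*exp(-2*r)*sin(3*r)/4 - exp(-2*r)*cos(3*r)/2).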